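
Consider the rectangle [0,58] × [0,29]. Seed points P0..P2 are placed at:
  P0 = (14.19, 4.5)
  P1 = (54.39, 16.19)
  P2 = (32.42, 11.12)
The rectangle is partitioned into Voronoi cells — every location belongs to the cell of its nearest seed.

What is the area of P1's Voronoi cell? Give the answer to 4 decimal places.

1. box [0,58]×[0,29]: [(0, 0) (58, 0) (58, 29) (0, 29)]
2. ⊥bis P1·P0 via (34.29,10.345): [(37.2983, 0) (58, 0) (58, 29) (28.8652, 29)]  |A|=722.6295
3. ⊥bis P1·P2 via (43.405,13.655): [(46.5562, 0) (58, 0) (58, 29) (39.8638, 29)]  |A|=428.91
4. canonical 4-gon: [(46.5562, 0) (58, 0) (58, 29) (39.8638, 29)]
5. shoelace: 428.91

Area of P1's cell: 428.9100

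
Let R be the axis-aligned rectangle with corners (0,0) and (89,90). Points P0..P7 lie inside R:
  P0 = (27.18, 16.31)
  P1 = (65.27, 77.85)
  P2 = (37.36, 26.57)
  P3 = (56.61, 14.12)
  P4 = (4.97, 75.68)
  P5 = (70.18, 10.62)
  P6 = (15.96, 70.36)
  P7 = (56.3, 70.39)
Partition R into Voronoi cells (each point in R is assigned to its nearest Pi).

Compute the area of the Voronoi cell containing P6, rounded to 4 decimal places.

1. box [0,89]×[0,90]: [(0, 0) (89, 0) (89, 90) (0, 90)]
2. ⊥bis P6·P0 via (21.57,43.335): [(0, 38.8574) (89, 57.3325) (89, 90) (0, 90)]  |A|=3729.5506
3. ⊥bis P6·P1 via (40.615,74.105): [(0, 38.8574) (44.5638, 48.1082) (38.2006, 90) (0, 90)]  |A|=1939.7016
4. ⊥bis P6·P2 via (26.66,48.465): [(0, 38.8574) (12.1696, 41.3836) (43.2762, 56.5853) (38.2006, 90) (0, 90)]  |A|=1798.0683
5. ⊥bis P6·P3 via (36.285,42.24): [(0, 38.8574) (12.1696, 41.3836) (43.2762, 56.5853) (38.2006, 90) (0, 90)]  |A|=1798.0683
6. ⊥bis P6·P4 via (10.465,73.02): [(0, 51.4015) (0, 38.8574) (12.1696, 41.3836) (43.2762, 56.5853) (38.2006, 90) (18.6846, 90)]  |A|=1437.4693
7. ⊥bis P6·P5 via (43.07,40.49): [(0, 51.4015) (0, 38.8574) (12.1696, 41.3836) (43.2762, 56.5853) (38.2006, 90) (18.6846, 90)]  |A|=1437.4693
8. ⊥bis P6·P7 via (36.13,70.375): [(0, 51.4015) (0, 38.8574) (12.1696, 41.3836) (36.1428, 53.0992) (36.1154, 90) (18.6846, 90)]  |A|=1270.9705
9. canonical 6-gon: [(0, 51.4015) (0, 38.8574) (12.1696, 41.3836) (36.1428, 53.0992) (36.1154, 90) (18.6846, 90)]
10. shoelace: 1270.9705

Area of P6's cell: 1270.9705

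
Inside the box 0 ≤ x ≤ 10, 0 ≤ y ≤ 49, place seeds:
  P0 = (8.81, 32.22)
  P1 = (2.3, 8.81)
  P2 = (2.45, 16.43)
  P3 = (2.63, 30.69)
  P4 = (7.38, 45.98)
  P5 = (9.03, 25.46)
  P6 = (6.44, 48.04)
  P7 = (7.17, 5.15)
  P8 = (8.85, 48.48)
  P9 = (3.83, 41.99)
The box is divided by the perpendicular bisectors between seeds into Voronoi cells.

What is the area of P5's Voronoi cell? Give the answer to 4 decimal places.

Area of P5's cell: 52.4691

1. box [0,10]×[0,49]: [(0, 0) (10, 0) (10, 49) (0, 49)]
2. ⊥bis P5·P0 via (8.92,28.84): [(0, 28.5497) (0, 0) (10, 0) (10, 28.8751)]  |A|=287.1243
3. ⊥bis P5·P1 via (5.665,17.135): [(0, 28.5497) (0, 19.4248) (10, 15.3828) (10, 28.8751)]  |A|=113.0863
4. ⊥bis P5·P2 via (5.74,20.945): [(0, 28.5497) (0, 25.1276) (10, 17.8408) (10, 28.8751)]  |A|=72.282
5. ⊥bis P5·P3 via (5.83,28.075): [(6.3878, 28.7576) (2.1445, 23.565) (10, 17.8408) (10, 28.8751)]  |A|=52.4691
6. ⊥bis P5·P4 via (8.205,35.72): [(6.3878, 28.7576) (2.1445, 23.565) (10, 17.8408) (10, 28.8751)]  |A|=52.4691
7. ⊥bis P5·P6 via (7.735,36.75): [(6.3878, 28.7576) (2.1445, 23.565) (10, 17.8408) (10, 28.8751)]  |A|=52.4691
8. ⊥bis P5·P7 via (8.1,15.305): [(6.3878, 28.7576) (2.1445, 23.565) (10, 17.8408) (10, 28.8751)]  |A|=52.4691
9. ⊥bis P5·P8 via (8.94,36.97): [(6.3878, 28.7576) (2.1445, 23.565) (10, 17.8408) (10, 28.8751)]  |A|=52.4691
10. ⊥bis P5·P9 via (6.43,33.725): [(6.3878, 28.7576) (2.1445, 23.565) (10, 17.8408) (10, 28.8751)]  |A|=52.4691
11. canonical 4-gon: [(6.3878, 28.7576) (2.1445, 23.565) (10, 17.8408) (10, 28.8751)]
12. shoelace: 52.4691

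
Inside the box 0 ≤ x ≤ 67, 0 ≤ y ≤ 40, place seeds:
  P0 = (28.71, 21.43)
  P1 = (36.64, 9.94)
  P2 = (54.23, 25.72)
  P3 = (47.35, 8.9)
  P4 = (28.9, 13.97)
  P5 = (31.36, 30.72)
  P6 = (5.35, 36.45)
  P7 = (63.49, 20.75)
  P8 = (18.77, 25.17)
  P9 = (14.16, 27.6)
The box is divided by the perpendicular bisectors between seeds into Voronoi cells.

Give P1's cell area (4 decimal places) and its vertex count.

1. box [0,67]×[0,40]: [(0, 0) (67, 0) (67, 40) (0, 40)]
2. ⊥bis P1·P0 via (32.675,15.685): [(9.9486, 0) (67, 0) (67, 39.3749)]  |A|=1123.1981
3. ⊥bis P1·P2 via (45.435,17.83): [(41.7441, 21.9442) (9.9486, 0) (61.4303, 0)]  |A|=564.863
4. ⊥bis P1·P3 via (41.995,9.42): [(43.0679, 20.4686) (41.7441, 21.9442) (9.9486, 0) (41.0803, 0)]  |A|=356.5943
5. ⊥bis P1·P4 via (32.77,11.955): [(43.0679, 20.4686) (41.7441, 21.9442) (35.8547, 17.8796) (26.5454, 0) (41.0803, 0)]  |A|=208.2226
6. ⊥bis P1·P5 via (34,20.33): [(43.0679, 20.4686) (41.7441, 21.9442) (35.8547, 17.8796) (26.5454, 0) (41.0803, 0)]  |A|=208.2226
7. ⊥bis P1·P6 via (20.995,23.195): [(43.0679, 20.4686) (41.7441, 21.9442) (35.8547, 17.8796) (26.5454, 0) (41.0803, 0)]  |A|=208.2226
8. ⊥bis P1·P7 via (50.065,15.345): [(43.0679, 20.4686) (41.7441, 21.9442) (35.8547, 17.8796) (26.5454, 0) (41.0803, 0)]  |A|=208.2226
9. ⊥bis P1·P8 via (27.705,17.555): [(43.0679, 20.4686) (41.7441, 21.9442) (35.8547, 17.8796) (26.5454, 0) (41.0803, 0)]  |A|=208.2226
10. ⊥bis P1·P9 via (25.4,18.77): [(43.0679, 20.4686) (41.7441, 21.9442) (35.8547, 17.8796) (26.5454, 0) (41.0803, 0)]  |A|=208.2226
11. canonical 5-gon: [(43.0679, 20.4686) (41.7441, 21.9442) (35.8547, 17.8796) (26.5454, 0) (41.0803, 0)]
12. shoelace: 208.2226

Area of P1's cell: 208.2226 (5 vertices)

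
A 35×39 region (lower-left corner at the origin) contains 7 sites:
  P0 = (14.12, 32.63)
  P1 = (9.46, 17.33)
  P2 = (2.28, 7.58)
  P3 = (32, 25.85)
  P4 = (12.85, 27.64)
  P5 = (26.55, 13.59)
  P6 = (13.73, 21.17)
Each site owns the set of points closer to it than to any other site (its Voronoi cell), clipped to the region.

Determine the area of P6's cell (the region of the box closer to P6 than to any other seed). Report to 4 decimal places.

Area of P6's cell: 102.4855

1. box [0,35]×[0,39]: [(0, 0) (35, 0) (35, 39) (0, 39)]
2. ⊥bis P6·P0 via (13.925,26.9): [(0, 27.3739) (0, 0) (35, 0) (35, 26.1828)]  |A|=937.2418
3. ⊥bis P6·P1 via (11.595,19.25): [(4.4246, 27.2233) (28.9065, 0) (35, 0) (35, 26.1828)]  |A|=483.2173
4. ⊥bis P6·P2 via (8.005,14.375): [(4.4246, 27.2233) (28.9065, 0) (35, 0) (35, 26.1828)]  |A|=483.2173
5. ⊥bis P6·P3 via (22.865,23.51): [(22.0676, 26.6229) (4.4246, 27.2233) (28.8796, 0.0299)]  |A|=232.5452
6. ⊥bis P6·P4 via (13.29,24.405): [(22.3211, 25.6333) (7.6491, 23.6378) (28.8796, 0.0299)]  |A|=194.371
7. ⊥bis P6·P5 via (20.14,17.38): [(23.1369, 22.4486) (22.3211, 25.6333) (7.6491, 23.6378) (17.4175, 12.7755)]  |A|=102.4855
8. canonical 4-gon: [(23.1369, 22.4486) (22.3211, 25.6333) (7.6491, 23.6378) (17.4175, 12.7755)]
9. shoelace: 102.4855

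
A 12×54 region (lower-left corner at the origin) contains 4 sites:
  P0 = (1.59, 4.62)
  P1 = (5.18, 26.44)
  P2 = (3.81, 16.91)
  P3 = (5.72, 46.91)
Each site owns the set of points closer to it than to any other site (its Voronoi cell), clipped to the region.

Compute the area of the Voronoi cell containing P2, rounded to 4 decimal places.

1. box [0,12]×[0,54]: [(0, 0) (12, 0) (12, 54) (0, 54)]
2. ⊥bis P2·P0 via (2.7,10.765): [(0, 11.2527) (12, 9.0851) (12, 54) (0, 54)]  |A|=525.9731
3. ⊥bis P2·P1 via (4.495,21.675): [(0, 22.3212) (0, 11.2527) (12, 9.0851) (12, 20.5961)]  |A|=135.4769
4. ⊥bis P2·P3 via (4.765,31.91): [(0, 22.3212) (0, 11.2527) (12, 9.0851) (12, 20.5961)]  |A|=135.4769
5. canonical 4-gon: [(0, 22.3212) (0, 11.2527) (12, 9.0851) (12, 20.5961)]
6. shoelace: 135.4769

Area of P2's cell: 135.4769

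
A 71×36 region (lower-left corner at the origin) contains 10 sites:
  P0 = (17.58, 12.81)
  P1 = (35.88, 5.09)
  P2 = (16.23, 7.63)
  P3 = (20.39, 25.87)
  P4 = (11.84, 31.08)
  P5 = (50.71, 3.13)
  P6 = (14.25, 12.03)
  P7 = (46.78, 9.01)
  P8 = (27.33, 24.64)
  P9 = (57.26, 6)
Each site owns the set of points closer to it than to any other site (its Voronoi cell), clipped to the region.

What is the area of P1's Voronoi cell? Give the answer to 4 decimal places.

Area of P1's cell: 221.8830

1. box [0,71]×[0,36]: [(0, 0) (71, 0) (71, 36) (0, 36)]
2. ⊥bis P1·P0 via (26.73,8.95): [(22.9544, 0) (71, 0) (71, 36) (38.1413, 36)]  |A|=1456.2787
3. ⊥bis P1·P2 via (26.055,6.36): [(26.2395, 7.7873) (25.2329, 0) (71, 0) (71, 36) (38.1413, 36)]  |A|=1447.407
4. ⊥bis P1·P3 via (28.135,15.48): [(30.1039, 16.9477) (26.2395, 7.7873) (25.2329, 0) (71, 0) (71, 36) (55.6628, 36)]  |A|=1280.4937
5. ⊥bis P1·P4 via (23.86,18.085): [(30.1039, 16.9477) (26.2395, 7.7873) (25.2329, 0) (71, 0) (71, 36) (55.6628, 36)]  |A|=1280.4937
6. ⊥bis P1·P5 via (43.295,4.11): [(46.6187, 29.2583) (30.1039, 16.9477) (26.2395, 7.7873) (25.2329, 0) (42.7518, 0)]  |A|=376.6841
7. ⊥bis P1·P6 via (25.065,8.56): [(46.6187, 29.2583) (30.1039, 16.9477) (26.2395, 7.7873) (25.2329, 0) (42.7518, 0)]  |A|=376.6841
8. ⊥bis P1·P7 via (41.33,7.05): [(43.0511, 2.2644) (36.1497, 21.4544) (30.1039, 16.9477) (26.2395, 7.7873) (25.2329, 0) (42.7518, 0)]  |A|=249.3052
9. ⊥bis P1·P8 via (31.605,14.865): [(43.0511, 2.2644) (37.5797, 17.478) (28.6869, 13.5888) (26.2395, 7.7873) (25.2329, 0) (42.7518, 0)]  |A|=221.883
10. ⊥bis P1·P9 via (46.57,5.545): [(43.0511, 2.2644) (37.5797, 17.478) (28.6869, 13.5888) (26.2395, 7.7873) (25.2329, 0) (42.7518, 0)]  |A|=221.883
11. canonical 6-gon: [(43.0511, 2.2644) (37.5797, 17.478) (28.6869, 13.5888) (26.2395, 7.7873) (25.2329, 0) (42.7518, 0)]
12. shoelace: 221.883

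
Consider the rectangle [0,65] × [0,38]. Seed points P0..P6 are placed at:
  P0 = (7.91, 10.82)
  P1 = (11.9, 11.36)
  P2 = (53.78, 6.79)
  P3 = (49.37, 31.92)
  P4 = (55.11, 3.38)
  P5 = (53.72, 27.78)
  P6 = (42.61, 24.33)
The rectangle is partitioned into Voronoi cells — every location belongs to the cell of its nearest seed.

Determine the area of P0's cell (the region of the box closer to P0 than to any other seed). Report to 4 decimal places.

Area of P0's cell: 335.7100

1. box [0,65]×[0,38]: [(0, 0) (65, 0) (65, 38) (0, 38)]
2. ⊥bis P0·P1 via (9.905,11.09): [(0, 0) (11.4059, 0) (6.263, 38) (0, 38)]  |A|=335.71
3. ⊥bis P0·P2 via (30.845,8.805): [(0, 0) (11.4059, 0) (6.263, 38) (0, 38)]  |A|=335.71
4. ⊥bis P0·P3 via (28.64,21.37): [(0, 0) (11.4059, 0) (6.263, 38) (0, 38)]  |A|=335.71
5. ⊥bis P0·P4 via (31.51,7.1): [(0, 0) (11.4059, 0) (6.263, 38) (0, 38)]  |A|=335.71
6. ⊥bis P0·P5 via (30.815,19.3): [(0, 0) (11.4059, 0) (6.263, 38) (0, 38)]  |A|=335.71
7. ⊥bis P0·P6 via (25.26,17.575): [(0, 0) (11.4059, 0) (6.263, 38) (0, 38)]  |A|=335.71
8. canonical 4-gon: [(0, 0) (11.4059, 0) (6.263, 38) (0, 38)]
9. shoelace: 335.71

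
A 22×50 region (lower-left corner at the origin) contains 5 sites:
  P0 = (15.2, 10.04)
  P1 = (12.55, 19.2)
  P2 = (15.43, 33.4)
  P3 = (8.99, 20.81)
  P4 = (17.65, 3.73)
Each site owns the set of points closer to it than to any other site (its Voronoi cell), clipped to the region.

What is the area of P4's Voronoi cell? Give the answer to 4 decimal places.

1. box [0,22]×[0,50]: [(0, 0) (22, 0) (22, 50) (0, 50)]
2. ⊥bis P4·P0 via (16.425,6.885): [(0, 0.5076) (0, 0) (22, 0) (22, 9.0496)]  |A|=105.1297
3. ⊥bis P4·P1 via (15.1,11.465): [(0, 0.5076) (0, 0) (22, 0) (22, 9.0496)]  |A|=105.1297
4. ⊥bis P4·P2 via (16.54,18.565): [(0, 0.5076) (0, 0) (22, 0) (22, 9.0496)]  |A|=105.1297
5. ⊥bis P4·P3 via (13.32,12.27): [(0, 0.5076) (0, 0) (22, 0) (22, 9.0496)]  |A|=105.1297
6. canonical 4-gon: [(0, 0.5076) (0, 0) (22, 0) (22, 9.0496)]
7. shoelace: 105.1297

Area of P4's cell: 105.1297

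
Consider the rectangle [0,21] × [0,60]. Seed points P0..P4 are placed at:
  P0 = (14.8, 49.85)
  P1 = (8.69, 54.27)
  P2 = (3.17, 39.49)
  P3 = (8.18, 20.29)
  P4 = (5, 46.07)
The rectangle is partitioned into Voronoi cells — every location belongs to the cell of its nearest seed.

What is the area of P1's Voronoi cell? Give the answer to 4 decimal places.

Area of P1's cell: 128.5406

1. box [0,21]×[0,60]: [(0, 0) (21, 0) (21, 60) (0, 60)]
2. ⊥bis P1·P0 via (11.745,52.06): [(0, 35.8243) (17.4888, 60) (0, 60)]  |A|=211.4027
3. ⊥bis P1·P2 via (5.93,46.88): [(0, 49.0947) (7.5579, 46.272) (17.4888, 60) (0, 60)]  |A|=161.254
4. ⊥bis P1·P3 via (8.435,37.28): [(0, 49.0947) (7.5579, 46.272) (17.4888, 60) (0, 60)]  |A|=161.254
5. ⊥bis P1·P4 via (6.845,50.17): [(0, 53.2503) (9.5102, 48.9707) (17.4888, 60) (0, 60)]  |A|=128.5406
6. canonical 4-gon: [(0, 53.2503) (9.5102, 48.9707) (17.4888, 60) (0, 60)]
7. shoelace: 128.5406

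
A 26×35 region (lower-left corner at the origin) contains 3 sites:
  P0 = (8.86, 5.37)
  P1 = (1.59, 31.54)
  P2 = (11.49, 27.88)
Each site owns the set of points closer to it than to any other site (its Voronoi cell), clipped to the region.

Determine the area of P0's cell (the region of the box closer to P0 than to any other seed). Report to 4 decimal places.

1. box [0,26]×[0,35]: [(0, 0) (26, 0) (26, 35) (0, 35)]
2. ⊥bis P0·P1 via (5.225,18.455): [(0, 17.0035) (0, 0) (26, 0) (26, 24.2263)]  |A|=535.9871
3. ⊥bis P0·P2 via (10.175,16.625): [(2.0533, 17.5739) (0, 17.0035) (0, 0) (26, 0) (26, 14.7761)]  |A|=422.8364
4. canonical 5-gon: [(2.0533, 17.5739) (0, 17.0035) (0, 0) (26, 0) (26, 14.7761)]
5. shoelace: 422.8364

Area of P0's cell: 422.8364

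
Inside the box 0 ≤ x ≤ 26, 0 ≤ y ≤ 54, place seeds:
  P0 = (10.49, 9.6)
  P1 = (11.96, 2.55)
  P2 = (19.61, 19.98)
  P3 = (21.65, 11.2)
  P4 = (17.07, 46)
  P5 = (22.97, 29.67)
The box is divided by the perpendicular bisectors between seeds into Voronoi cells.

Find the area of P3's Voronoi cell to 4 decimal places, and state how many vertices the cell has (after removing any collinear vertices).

1. box [0,26]×[0,54]: [(0, 0) (26, 0) (26, 54) (0, 54)]
2. ⊥bis P3·P0 via (16.07,10.4): [(17.561, 0) (26, 0) (26, 54) (9.8191, 54)]  |A|=664.7361
3. ⊥bis P3·P1 via (16.805,6.875): [(16.5314, 7.1814) (22.9421, 0) (26, 0) (26, 54) (9.8191, 54)]  |A|=645.4141
4. ⊥bis P3·P2 via (20.63,15.59): [(15.4969, 14.3973) (16.5314, 7.1814) (22.9421, 0) (26, 0) (26, 16.8377)]  |A|=129.8513
5. ⊥bis P3·P4 via (19.36,28.6): [(15.4969, 14.3973) (16.5314, 7.1814) (22.9421, 0) (26, 0) (26, 16.8377)]  |A|=129.8513
6. ⊥bis P3·P5 via (22.31,20.435): [(15.4969, 14.3973) (16.5314, 7.1814) (22.9421, 0) (26, 0) (26, 16.8377)]  |A|=129.8513
7. canonical 5-gon: [(15.4969, 14.3973) (16.5314, 7.1814) (22.9421, 0) (26, 0) (26, 16.8377)]
8. shoelace: 129.8513

Area of P3's cell: 129.8513 (5 vertices)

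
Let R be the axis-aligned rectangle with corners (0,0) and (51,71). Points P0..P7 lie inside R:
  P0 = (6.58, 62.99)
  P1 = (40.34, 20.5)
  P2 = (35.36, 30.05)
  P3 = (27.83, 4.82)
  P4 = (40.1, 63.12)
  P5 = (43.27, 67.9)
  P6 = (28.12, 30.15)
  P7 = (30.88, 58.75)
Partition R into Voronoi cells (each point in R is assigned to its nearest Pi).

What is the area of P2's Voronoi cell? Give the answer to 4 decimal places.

Area of P2's cell: 346.3674

1. box [0,51]×[0,71]: [(0, 0) (51, 0) (51, 71) (0, 71)]
2. ⊥bis P2·P0 via (20.97,46.52): [(0, 28.1983) (0, 0) (51, 0) (51, 71) (48.9885, 71)]  |A|=2572.6055
3. ⊥bis P2·P1 via (37.85,25.275): [(0, 28.1983) (0, 5.5375) (51, 32.1323) (51, 71) (48.9885, 71)]  |A|=1612.0259
4. ⊥bis P2·P3 via (31.595,17.435): [(0, 28.1983) (0, 26.8647) (26.0112, 19.1015) (51, 32.1323) (51, 71) (48.9885, 71)]  |A|=1334.653
5. ⊥bis P2·P4 via (37.73,46.585): [(23.3959, 48.6395) (0, 28.1983) (0, 26.8647) (26.0112, 19.1015) (51, 32.1323) (51, 44.683)]  |A|=948.9347
6. ⊥bis P2·P5 via (39.315,48.975): [(23.3959, 48.6395) (0, 28.1983) (0, 26.8647) (26.0112, 19.1015) (51, 32.1323) (51, 44.683)]  |A|=948.9347
7. ⊥bis P2·P6 via (31.74,30.1): [(31.9791, 47.4093) (31.6285, 22.0307) (51, 32.1323) (51, 44.683)]  |A|=363.4024
8. ⊥bis P2·P7 via (33.12,44.4): [(42.6239, 45.8835) (31.935, 44.215) (31.6285, 22.0307) (51, 32.1323) (51, 44.683)]  |A|=346.3674
9. canonical 5-gon: [(42.6239, 45.8835) (31.935, 44.215) (31.6285, 22.0307) (51, 32.1323) (51, 44.683)]
10. shoelace: 346.3674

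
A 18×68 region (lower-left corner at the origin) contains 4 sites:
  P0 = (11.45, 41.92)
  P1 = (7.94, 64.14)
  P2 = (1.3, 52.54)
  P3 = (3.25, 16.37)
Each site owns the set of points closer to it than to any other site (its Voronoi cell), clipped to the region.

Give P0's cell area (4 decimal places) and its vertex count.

1. box [0,18]×[0,68]: [(0, 0) (18, 0) (18, 68) (0, 68)]
2. ⊥bis P0·P1 via (9.695,53.03): [(0, 51.4985) (0, 0) (18, 0) (18, 54.3419)]  |A|=952.5638
3. ⊥bis P0·P2 via (6.375,47.23): [(12.9878, 53.5502) (0, 41.1371) (0, 0) (18, 0) (18, 54.3419)]  |A|=885.278
4. ⊥bis P0·P3 via (7.35,29.145): [(12.9878, 53.5502) (0, 41.1371) (0, 31.5039) (18, 25.727) (18, 54.3419)]  |A|=370.1999
5. canonical 5-gon: [(12.9878, 53.5502) (0, 41.1371) (0, 31.5039) (18, 25.727) (18, 54.3419)]
6. shoelace: 370.1999

Area of P0's cell: 370.1999 (5 vertices)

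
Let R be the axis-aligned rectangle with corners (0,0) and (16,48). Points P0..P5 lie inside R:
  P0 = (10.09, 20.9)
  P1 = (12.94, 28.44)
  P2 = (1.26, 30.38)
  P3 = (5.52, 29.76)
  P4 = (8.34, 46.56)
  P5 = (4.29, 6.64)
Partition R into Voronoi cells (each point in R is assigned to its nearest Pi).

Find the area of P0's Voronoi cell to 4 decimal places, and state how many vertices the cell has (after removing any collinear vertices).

Area of P0's cell: 166.5173 (6 vertices)

1. box [0,16]×[0,48]: [(0, 0) (16, 0) (16, 48) (0, 48)]
2. ⊥bis P0·P1 via (11.515,24.67): [(0, 29.0225) (0, 0) (16, 0) (16, 22.9747)]  |A|=415.9778
3. ⊥bis P0·P2 via (5.675,25.64): [(6.62, 26.5202) (0, 20.3541) (0, 0) (16, 0) (16, 22.9747)]  |A|=387.2854
4. ⊥bis P0·P3 via (7.805,25.33): [(8.6355, 25.7584) (2.2858, 22.4832) (0, 20.3541) (0, 0) (16, 0) (16, 22.9747)]  |A|=381.5661
5. ⊥bis P0·P4 via (9.215,33.73): [(8.6355, 25.7584) (2.2858, 22.4832) (0, 20.3541) (0, 0) (16, 0) (16, 22.9747)]  |A|=381.5661
6. ⊥bis P0·P5 via (7.19,13.77): [(8.6355, 25.7584) (2.2858, 22.4832) (0, 20.3541) (0, 16.6944) (16, 10.1867) (16, 22.9747)]  |A|=166.5173
7. canonical 6-gon: [(8.6355, 25.7584) (2.2858, 22.4832) (0, 20.3541) (0, 16.6944) (16, 10.1867) (16, 22.9747)]
8. shoelace: 166.5173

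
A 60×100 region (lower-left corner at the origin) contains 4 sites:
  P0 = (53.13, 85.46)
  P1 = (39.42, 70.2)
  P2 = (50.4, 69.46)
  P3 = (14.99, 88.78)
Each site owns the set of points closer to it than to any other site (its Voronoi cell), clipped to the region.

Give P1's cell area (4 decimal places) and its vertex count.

1. box [0,60]×[0,100]: [(0, 0) (60, 0) (60, 100) (0, 100)]
2. ⊥bis P1·P0 via (46.275,77.83): [(0, 0) (60, 0) (60, 65.4991) (21.5985, 100) (0, 100)]  |A|=5337.5573
3. ⊥bis P1·P2 via (44.91,69.83): [(0, 0) (40.2038, 0) (45.4963, 78.5296) (21.5985, 100) (0, 100)]  |A|=4085.2739
4. ⊥bis P1·P3 via (27.205,79.49): [(0, 43.7194) (0, 0) (40.2038, 0) (45.4963, 78.5296) (34.196, 88.6821)]  |A|=3000.7636
5. canonical 5-gon: [(0, 43.7194) (0, 0) (40.2038, 0) (45.4963, 78.5296) (34.196, 88.6821)]
6. shoelace: 3000.7636

Area of P1's cell: 3000.7636 (5 vertices)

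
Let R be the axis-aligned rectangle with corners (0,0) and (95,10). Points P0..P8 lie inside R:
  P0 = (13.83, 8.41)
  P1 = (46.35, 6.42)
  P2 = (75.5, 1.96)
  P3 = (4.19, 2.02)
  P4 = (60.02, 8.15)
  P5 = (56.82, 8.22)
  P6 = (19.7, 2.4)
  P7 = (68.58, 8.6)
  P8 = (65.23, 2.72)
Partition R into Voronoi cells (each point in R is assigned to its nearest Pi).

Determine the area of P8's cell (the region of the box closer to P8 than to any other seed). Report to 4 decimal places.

1. box [0,95]×[0,10]: [(0, 0) (95, 0) (95, 10) (0, 10)]
2. ⊥bis P8·P0 via (39.53,5.565): [(38.914, 0) (95, 0) (95, 10) (40.021, 10)]  |A|=555.3255
3. ⊥bis P8·P1 via (55.79,4.57): [(54.8944, 0) (95, 0) (95, 10) (56.8541, 10)]  |A|=391.2573
4. ⊥bis P8·P2 via (70.365,2.34): [(54.8944, 0) (70.1918, 0) (70.9319, 10) (56.8541, 10)]  |A|=146.8758
5. ⊥bis P8·P3 via (34.71,2.37): [(54.8944, 0) (70.1918, 0) (70.9319, 10) (56.8541, 10)]  |A|=146.8758
6. ⊥bis P8·P4 via (62.625,5.435): [(56.9605, 0) (70.1918, 0) (70.9319, 10) (67.3828, 10)]  |A|=83.9021
7. ⊥bis P8·P5 via (61.025,5.47): [(58.2684, 1.2549) (57.4477, 0) (70.1918, 0) (70.9319, 10) (67.3828, 10)]  |A|=83.5964
8. ⊥bis P8·P6 via (42.465,2.56): [(58.2684, 1.2549) (57.4477, 0) (70.1918, 0) (70.9319, 10) (67.3828, 10)]  |A|=83.5964
9. ⊥bis P8·P7 via (66.905,5.66): [(64.3667, 7.1061) (58.2684, 1.2549) (57.4477, 0) (70.1918, 0) (70.4608, 3.6342)]  |A|=58.2465
10. canonical 5-gon: [(64.3667, 7.1061) (58.2684, 1.2549) (57.4477, 0) (70.1918, 0) (70.4608, 3.6342)]
11. shoelace: 58.2465

Area of P8's cell: 58.2465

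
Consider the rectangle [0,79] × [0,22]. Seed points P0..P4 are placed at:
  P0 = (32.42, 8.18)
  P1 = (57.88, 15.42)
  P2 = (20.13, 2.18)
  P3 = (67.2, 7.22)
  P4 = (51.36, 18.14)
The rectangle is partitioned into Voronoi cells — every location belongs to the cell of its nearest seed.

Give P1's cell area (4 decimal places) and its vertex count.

1. box [0,79]×[0,22]: [(0, 0) (79, 0) (79, 22) (0, 22)]
2. ⊥bis P1·P0 via (45.15,11.8): [(48.5055, 0) (79, 0) (79, 22) (42.2495, 22)]  |A|=739.6951
3. ⊥bis P1·P2 via (39.005,8.8): [(48.5055, 0) (79, 0) (79, 22) (42.2495, 22)]  |A|=739.6951
4. ⊥bis P1·P3 via (62.54,11.32): [(48.5055, 0) (52.5803, 0) (71.9366, 22) (42.2495, 22)]  |A|=371.3811
5. ⊥bis P1·P4 via (54.62,16.78): [(48.1465, 1.2626) (48.5055, 0) (52.5803, 0) (71.9366, 22) (56.7977, 22)]  |A|=220.5351
6. canonical 5-gon: [(48.1465, 1.2626) (48.5055, 0) (52.5803, 0) (71.9366, 22) (56.7977, 22)]
7. shoelace: 220.5351

Area of P1's cell: 220.5351 (5 vertices)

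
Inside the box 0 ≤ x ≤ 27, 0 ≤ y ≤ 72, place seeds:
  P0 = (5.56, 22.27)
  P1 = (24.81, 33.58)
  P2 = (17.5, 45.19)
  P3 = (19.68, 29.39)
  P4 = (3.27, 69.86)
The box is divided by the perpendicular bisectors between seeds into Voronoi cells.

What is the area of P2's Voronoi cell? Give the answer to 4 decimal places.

Area of P2's cell: 573.1045

1. box [0,27]×[0,72]: [(0, 0) (27, 0) (27, 72) (0, 72)]
2. ⊥bis P2·P0 via (11.53,33.73): [(0, 39.7365) (27, 25.671) (27, 72) (0, 72)]  |A|=1060.9989
3. ⊥bis P2·P1 via (21.155,39.385): [(0, 39.7365) (11.8822, 33.5465) (27, 43.0652) (27, 72) (0, 72)]  |A|=929.5178
4. ⊥bis P2·P3 via (18.59,37.29): [(0, 39.7365) (7.6055, 35.7744) (17.6137, 37.1553) (27, 43.0652) (27, 72) (0, 72)]  |A|=915.4166
5. ⊥bis P2·P4 via (10.385,57.525): [(0, 51.5348) (0, 39.7365) (7.6055, 35.7744) (17.6137, 37.1553) (27, 43.0652) (27, 67.1088)]  |A|=573.1045
6. canonical 6-gon: [(0, 51.5348) (0, 39.7365) (7.6055, 35.7744) (17.6137, 37.1553) (27, 43.0652) (27, 67.1088)]
7. shoelace: 573.1045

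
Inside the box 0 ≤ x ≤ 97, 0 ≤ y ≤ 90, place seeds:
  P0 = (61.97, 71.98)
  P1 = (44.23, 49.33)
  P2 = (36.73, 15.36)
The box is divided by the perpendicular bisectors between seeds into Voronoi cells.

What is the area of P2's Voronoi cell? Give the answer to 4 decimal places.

Area of P2's cell: 2965.7090

1. box [0,97]×[0,90]: [(0, 0) (97, 0) (97, 90) (0, 90)]
2. ⊥bis P2·P0 via (49.35,43.67): [(0, 65.6692) (0, 0) (97, 0) (97, 22.4286)]  |A|=4272.7445
3. ⊥bis P2·P1 via (40.48,32.345): [(0, 41.2823) (0, 0) (97, 0) (97, 19.8663)]  |A|=2965.709
4. canonical 4-gon: [(0, 41.2823) (0, 0) (97, 0) (97, 19.8663)]
5. shoelace: 2965.709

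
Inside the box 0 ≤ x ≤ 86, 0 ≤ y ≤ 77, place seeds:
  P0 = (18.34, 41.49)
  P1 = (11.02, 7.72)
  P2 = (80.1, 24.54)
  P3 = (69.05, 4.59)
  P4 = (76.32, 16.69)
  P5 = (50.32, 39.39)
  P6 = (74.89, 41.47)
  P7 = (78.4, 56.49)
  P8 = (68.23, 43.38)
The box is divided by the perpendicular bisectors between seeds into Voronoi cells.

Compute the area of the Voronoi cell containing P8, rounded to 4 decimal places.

Area of P8's cell: 353.5670

1. box [0,86]×[0,77]: [(0, 0) (86, 0) (86, 77) (0, 77)]
2. ⊥bis P8·P0 via (43.285,42.435): [(44.8926, 0) (86, 0) (86, 77) (41.9756, 77)]  |A|=3277.5765
3. ⊥bis P8·P1 via (39.625,25.55): [(44.2029, 18.2056) (55.5508, 0) (86, 0) (86, 77) (41.9756, 77)]  |A|=3180.5572
4. ⊥bis P8·P2 via (74.165,33.96): [(44.2029, 18.2056) (45.6006, 15.9632) (86, 41.4166) (86, 77) (41.9756, 77)]  |A|=2100.9215
5. ⊥bis P8·P3 via (68.64,23.985): [(44.0037, 23.4642) (57.9749, 23.7595) (86, 41.4166) (86, 77) (41.9756, 77)]  |A|=2044.8351
6. ⊥bis P8·P4 via (72.275,30.035): [(44.0037, 23.4642) (51.0914, 23.614) (63.9118, 27.5) (86, 41.4166) (86, 77) (41.9756, 77)]  |A|=2032.3932
7. ⊥bis P8·P5 via (59.275,41.385): [(62.4659, 27.0618) (63.9118, 27.5) (86, 41.4166) (86, 77) (51.3407, 77)]  |A|=1289.3446
8. ⊥bis P8·P6 via (71.56,42.425): [(62.4659, 27.0618) (63.9118, 27.5) (68.0225, 30.0899) (81.4757, 77) (51.3407, 77)]  |A|=863.3747
9. ⊥bis P8·P7 via (73.315,49.935): [(54.0389, 64.8883) (62.4659, 27.0618) (63.9118, 27.5) (68.0225, 30.0899) (73.6412, 49.682)]  |A|=353.567
10. canonical 5-gon: [(54.0389, 64.8883) (62.4659, 27.0618) (63.9118, 27.5) (68.0225, 30.0899) (73.6412, 49.682)]
11. shoelace: 353.567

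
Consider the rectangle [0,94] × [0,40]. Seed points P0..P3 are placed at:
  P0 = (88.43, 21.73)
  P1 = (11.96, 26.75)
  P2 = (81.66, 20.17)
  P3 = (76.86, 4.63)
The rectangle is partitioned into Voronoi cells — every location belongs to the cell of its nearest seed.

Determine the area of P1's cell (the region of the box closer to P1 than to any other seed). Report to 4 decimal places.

1. box [0,94]×[0,40]: [(0, 0) (94, 0) (94, 40) (0, 40)]
2. ⊥bis P1·P0 via (50.195,24.24): [(0, 0) (48.6037, 0) (51.2296, 40) (0, 40)]  |A|=1996.6663
3. ⊥bis P1·P2 via (46.81,23.46): [(0, 0) (44.5953, 0) (48.3715, 40) (0, 40)]  |A|=1859.3344
4. ⊥bis P1·P3 via (44.41,15.69): [(0, 0) (39.0623, 0) (46.7149, 22.4525) (48.3715, 40) (0, 40)]  |A|=1797.2203
5. canonical 5-gon: [(0, 0) (39.0623, 0) (46.7149, 22.4525) (48.3715, 40) (0, 40)]
6. shoelace: 1797.2203

Area of P1's cell: 1797.2203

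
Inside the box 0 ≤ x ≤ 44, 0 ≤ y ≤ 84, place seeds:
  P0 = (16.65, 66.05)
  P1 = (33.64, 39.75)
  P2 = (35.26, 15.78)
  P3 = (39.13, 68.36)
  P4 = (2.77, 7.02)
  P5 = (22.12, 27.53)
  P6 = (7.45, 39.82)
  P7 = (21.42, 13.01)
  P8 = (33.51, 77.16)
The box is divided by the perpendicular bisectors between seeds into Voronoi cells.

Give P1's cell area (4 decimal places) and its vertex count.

1. box [0,44]×[0,84]: [(0, 0) (44, 0) (44, 84) (0, 84)]
2. ⊥bis P1·P0 via (25.145,52.9): [(0, 36.6561) (0, 0) (44, 0) (44, 65.0805)]  |A|=2238.2055
3. ⊥bis P1·P2 via (34.45,27.765): [(0, 36.6561) (0, 25.4367) (44, 28.4104) (44, 65.0805)]  |A|=1053.5682
4. ⊥bis P1·P3 via (36.385,54.055): [(29.0976, 55.4534) (0, 36.6561) (0, 25.4367) (44, 28.4104) (44, 52.5938)]  |A|=960.527
5. ⊥bis P1·P4 via (18.205,23.385): [(29.0976, 55.4534) (2.4537, 38.2412) (14.9578, 26.4476) (44, 28.4104) (44, 52.5938)]  |A|=852.2391
6. ⊥bis P1·P5 via (27.88,33.64): [(29.0976, 55.4534) (14.645, 46.1169) (34.1346, 27.7437) (44, 28.4104) (44, 52.5938)]  |A|=542.3109
7. ⊥bis P1·P6 via (20.545,39.785): [(29.0976, 55.4534) (20.5722, 49.9459) (20.5471, 40.5529) (34.1346, 27.7437) (44, 28.4104) (44, 52.5938)]  |A|=514.5218
8. ⊥bis P1·P7 via (27.53,26.38): [(29.0976, 55.4534) (20.5722, 49.9459) (20.5471, 40.5529) (34.1346, 27.7437) (44, 28.4104) (44, 52.5938)]  |A|=514.5218
9. ⊥bis P1·P8 via (33.575,58.455): [(29.0976, 55.4534) (20.5722, 49.9459) (20.5471, 40.5529) (34.1346, 27.7437) (44, 28.4104) (44, 52.5938)]  |A|=514.5218
10. canonical 6-gon: [(29.0976, 55.4534) (20.5722, 49.9459) (20.5471, 40.5529) (34.1346, 27.7437) (44, 28.4104) (44, 52.5938)]
11. shoelace: 514.5218

Area of P1's cell: 514.5218 (6 vertices)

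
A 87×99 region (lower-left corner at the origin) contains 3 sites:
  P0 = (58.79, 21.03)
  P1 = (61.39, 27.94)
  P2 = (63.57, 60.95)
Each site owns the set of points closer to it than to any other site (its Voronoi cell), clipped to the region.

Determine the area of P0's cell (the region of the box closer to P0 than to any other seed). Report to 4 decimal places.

Area of P0's cell: 2673.2714

1. box [0,87]×[0,99]: [(0, 0) (87, 0) (87, 99) (0, 99)]
2. ⊥bis P0·P1 via (60.09,24.485): [(0, 47.0948) (0, 0) (87, 0) (87, 14.3597)]  |A|=2673.2714
3. ⊥bis P0·P2 via (61.18,40.99): [(0, 47.0948) (0, 0) (87, 0) (87, 14.3597)]  |A|=2673.2714
4. canonical 4-gon: [(0, 47.0948) (0, 0) (87, 0) (87, 14.3597)]
5. shoelace: 2673.2714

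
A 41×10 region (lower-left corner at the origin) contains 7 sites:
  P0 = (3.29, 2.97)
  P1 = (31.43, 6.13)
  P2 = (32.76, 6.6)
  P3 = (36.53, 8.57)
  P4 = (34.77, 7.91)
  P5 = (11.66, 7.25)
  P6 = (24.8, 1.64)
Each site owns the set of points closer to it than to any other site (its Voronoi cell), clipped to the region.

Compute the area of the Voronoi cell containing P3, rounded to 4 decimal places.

1. box [0,41]×[0,10]: [(0, 0) (41, 0) (41, 10) (0, 10)]
2. ⊥bis P3·P0 via (19.91,5.77): [(20.8821, 0) (41, 0) (41, 10) (19.1974, 10)]  |A|=209.6028
3. ⊥bis P3·P1 via (33.98,7.35): [(37.4965, 0) (41, 0) (41, 10) (32.7122, 10)]  |A|=58.9569
4. ⊥bis P3·P2 via (34.645,7.585): [(38.6085, 0) (41, 0) (41, 10) (33.3831, 10)]  |A|=50.0422
5. ⊥bis P3·P4 via (35.65,8.24): [(38.74, 0) (41, 0) (41, 10) (34.99, 10)]  |A|=41.35
6. ⊥bis P3·P5 via (24.095,7.91): [(38.74, 0) (41, 0) (41, 10) (34.99, 10)]  |A|=41.35
7. ⊥bis P3·P6 via (30.665,5.105): [(38.74, 0) (41, 0) (41, 10) (34.99, 10)]  |A|=41.35
8. canonical 4-gon: [(38.74, 0) (41, 0) (41, 10) (34.99, 10)]
9. shoelace: 41.35

Area of P3's cell: 41.3500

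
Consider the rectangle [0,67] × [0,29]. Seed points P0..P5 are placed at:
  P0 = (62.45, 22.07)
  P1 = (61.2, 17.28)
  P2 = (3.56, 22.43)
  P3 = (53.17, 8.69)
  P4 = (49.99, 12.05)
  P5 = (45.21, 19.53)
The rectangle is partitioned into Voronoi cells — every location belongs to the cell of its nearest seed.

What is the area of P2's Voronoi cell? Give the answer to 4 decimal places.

1. box [0,67]×[0,29]: [(0, 0) (67, 0) (67, 29) (0, 29)]
2. ⊥bis P2·P0 via (33.005,22.25): [(0, 0) (32.869, 0) (33.0463, 29) (0, 29)]  |A|=955.7711
3. ⊥bis P2·P1 via (32.38,19.855): [(0, 0) (30.606, 0) (33.0352, 27.188) (33.0463, 29) (0, 29)]  |A|=925.0081
4. ⊥bis P2·P3 via (28.365,15.56): [(0, 0) (24.0555, 0) (32.0873, 29) (0, 29)]  |A|=814.0712
5. ⊥bis P2·P4 via (26.775,17.24): [(0, 0) (22.9208, 0) (29.4041, 29) (0, 29)]  |A|=758.7107
6. ⊥bis P2·P5 via (24.385,20.98): [(0, 0) (22.9208, 0) (22.9258, 0.0222) (24.9434, 29) (0, 29)]  |A|=694.0805
7. canonical 5-gon: [(0, 0) (22.9208, 0) (22.9258, 0.0222) (24.9434, 29) (0, 29)]
8. shoelace: 694.0805

Area of P2's cell: 694.0805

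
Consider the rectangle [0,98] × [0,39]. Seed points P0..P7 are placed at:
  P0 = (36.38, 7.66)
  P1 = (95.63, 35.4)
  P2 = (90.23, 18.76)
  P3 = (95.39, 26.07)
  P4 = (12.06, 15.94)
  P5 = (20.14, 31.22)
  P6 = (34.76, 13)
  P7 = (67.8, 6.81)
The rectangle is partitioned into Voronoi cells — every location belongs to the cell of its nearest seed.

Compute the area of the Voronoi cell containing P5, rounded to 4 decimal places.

1. box [0,98]×[0,39]: [(0, 0) (98, 0) (98, 39) (0, 39)]
2. ⊥bis P5·P0 via (28.26,19.44): [(0, 0) (0.0576, 0) (56.6365, 39) (0, 39)]  |A|=1105.5347
3. ⊥bis P5·P1 via (57.885,33.31): [(0, 0) (0.0576, 0) (56.6365, 39) (0, 39)]  |A|=1105.5347
4. ⊥bis P5·P2 via (55.185,24.99): [(0, 0) (0.0576, 0) (56.6365, 39) (0, 39)]  |A|=1105.5347
5. ⊥bis P5·P3 via (57.765,28.645): [(0, 0) (0.0576, 0) (56.6365, 39) (0, 39)]  |A|=1105.5347
6. ⊥bis P5·P4 via (16.1,23.58): [(0, 32.0936) (26.3799, 18.144) (56.6365, 39) (0, 39)]  |A|=681.6988
7. ⊥bis P5·P6 via (27.45,22.11): [(0, 32.0936) (24.0457, 19.3783) (48.499, 39) (0, 39)]  |A|=558.8494
8. ⊥bis P5·P7 via (43.97,19.015): [(0, 32.0936) (24.0457, 19.3783) (48.499, 39) (0, 39)]  |A|=558.8494
9. canonical 4-gon: [(0, 32.0936) (24.0457, 19.3783) (48.499, 39) (0, 39)]
10. shoelace: 558.8494

Area of P5's cell: 558.8494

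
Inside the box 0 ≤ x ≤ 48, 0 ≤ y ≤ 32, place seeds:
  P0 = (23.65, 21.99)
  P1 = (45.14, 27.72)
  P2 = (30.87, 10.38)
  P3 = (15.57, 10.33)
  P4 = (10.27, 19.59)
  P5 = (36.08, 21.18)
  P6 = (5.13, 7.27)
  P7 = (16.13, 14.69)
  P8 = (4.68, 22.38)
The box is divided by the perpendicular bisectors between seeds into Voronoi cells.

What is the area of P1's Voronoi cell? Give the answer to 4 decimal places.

Area of P1's cell: 114.1959

1. box [0,48]×[0,32]: [(0, 0) (48, 0) (48, 32) (0, 32)]
2. ⊥bis P1·P0 via (34.395,24.855): [(41.0222, 0) (48, 0) (48, 32) (32.4899, 32)]  |A|=359.8061
3. ⊥bis P1·P2 via (38.005,19.05): [(35.3631, 21.2241) (48, 10.8246) (48, 32) (32.4899, 32)]  |A|=217.363
4. ⊥bis P1·P3 via (30.355,19.025): [(35.3631, 21.2241) (48, 10.8246) (48, 32) (32.4899, 32)]  |A|=217.363
5. ⊥bis P1·P4 via (27.705,23.655): [(35.3631, 21.2241) (48, 10.8246) (48, 32) (32.4899, 32)]  |A|=217.363
6. ⊥bis P1·P5 via (40.61,24.45): [(48, 14.2125) (48, 32) (35.16, 32)]  |A|=114.1959
7. ⊥bis P1·P6 via (25.135,17.495): [(48, 14.2125) (48, 32) (35.16, 32)]  |A|=114.1959
8. ⊥bis P1·P7 via (30.635,21.205): [(48, 14.2125) (48, 32) (35.16, 32)]  |A|=114.1959
9. ⊥bis P1·P8 via (24.91,25.05): [(48, 14.2125) (48, 32) (35.16, 32)]  |A|=114.1959
10. canonical 3-gon: [(48, 14.2125) (48, 32) (35.16, 32)]
11. shoelace: 114.1959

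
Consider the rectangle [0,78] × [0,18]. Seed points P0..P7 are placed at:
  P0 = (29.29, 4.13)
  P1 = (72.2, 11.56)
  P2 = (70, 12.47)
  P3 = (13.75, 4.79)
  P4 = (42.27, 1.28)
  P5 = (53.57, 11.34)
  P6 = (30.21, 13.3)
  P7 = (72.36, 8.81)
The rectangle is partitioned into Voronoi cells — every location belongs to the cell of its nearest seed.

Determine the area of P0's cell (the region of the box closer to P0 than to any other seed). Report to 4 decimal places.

Area of P0's cell: 128.0611

1. box [0,78]×[0,18]: [(0, 0) (78, 0) (78, 18) (0, 18)]
2. ⊥bis P0·P1 via (50.745,7.845): [(0, 0) (52.1034, 0) (48.9866, 18) (0, 18)]  |A|=909.8101
3. ⊥bis P0·P2 via (49.645,8.3): [(0, 0) (51.3454, 0) (47.6578, 18) (0, 18)]  |A|=891.0287
4. ⊥bis P0·P3 via (21.52,4.46): [(21.3306, 0) (51.3454, 0) (47.6578, 18) (22.0951, 18)]  |A|=500.198
5. ⊥bis P0·P4 via (35.78,2.705): [(21.3306, 0) (35.1861, 0) (39.1383, 18) (22.0951, 18)]  |A|=278.0886
6. ⊥bis P0·P5 via (41.43,7.735): [(21.3306, 0) (35.1861, 0) (38.8167, 16.5354) (38.3818, 18) (22.0951, 18)]  |A|=277.5346
7. ⊥bis P0·P6 via (29.75,8.715): [(21.7349, 9.5191) (21.3306, 0) (35.1861, 0) (36.9412, 7.9935)]  |A|=128.0611
8. ⊥bis P0·P7 via (50.825,6.47): [(21.7349, 9.5191) (21.3306, 0) (35.1861, 0) (36.9412, 7.9935)]  |A|=128.0611
9. canonical 4-gon: [(21.7349, 9.5191) (21.3306, 0) (35.1861, 0) (36.9412, 7.9935)]
10. shoelace: 128.0611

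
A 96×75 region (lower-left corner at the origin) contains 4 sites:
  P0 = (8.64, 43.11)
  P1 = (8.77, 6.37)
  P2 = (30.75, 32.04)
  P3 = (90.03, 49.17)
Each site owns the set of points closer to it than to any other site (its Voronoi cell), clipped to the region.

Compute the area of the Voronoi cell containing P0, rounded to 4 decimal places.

Area of P0's cell: 1299.3604

1. box [0,96]×[0,75]: [(0, 0) (96, 0) (96, 75) (0, 75)]
2. ⊥bis P0·P1 via (8.705,24.74): [(0, 24.7092) (96, 25.0489) (96, 75) (0, 75)]  |A|=4811.6121
3. ⊥bis P0·P2 via (19.695,37.575): [(0, 24.7092) (13.2769, 24.7562) (38.4329, 75) (0, 75)]  |A|=1299.3604
4. ⊥bis P0·P3 via (49.335,46.14): [(0, 24.7092) (13.2769, 24.7562) (38.4329, 75) (0, 75)]  |A|=1299.3604
5. canonical 4-gon: [(0, 24.7092) (13.2769, 24.7562) (38.4329, 75) (0, 75)]
6. shoelace: 1299.3604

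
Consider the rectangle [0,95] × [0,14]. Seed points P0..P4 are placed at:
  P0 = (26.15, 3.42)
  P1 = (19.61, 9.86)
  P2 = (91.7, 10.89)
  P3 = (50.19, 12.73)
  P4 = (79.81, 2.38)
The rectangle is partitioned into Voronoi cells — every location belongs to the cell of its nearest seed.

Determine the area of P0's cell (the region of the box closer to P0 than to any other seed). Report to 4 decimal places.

1. box [0,95]×[0,14]: [(0, 0) (95, 0) (95, 14) (0, 14)]
2. ⊥bis P0·P1 via (22.88,6.64): [(16.3415, 0) (95, 0) (95, 14) (30.1275, 14)]  |A|=1004.7171
3. ⊥bis P0·P2 via (58.925,7.155): [(16.3415, 0) (59.7404, 0) (58.145, 14) (30.1275, 14)]  |A|=499.9144
4. ⊥bis P0·P3 via (38.17,8.075): [(16.3415, 0) (41.2972, 0) (35.8754, 14) (30.1275, 14)]  |A|=214.9255
5. ⊥bis P0·P4 via (52.98,2.9): [(16.3415, 0) (41.2972, 0) (35.8754, 14) (30.1275, 14)]  |A|=214.9255
6. canonical 4-gon: [(16.3415, 0) (41.2972, 0) (35.8754, 14) (30.1275, 14)]
7. shoelace: 214.9255

Area of P0's cell: 214.9255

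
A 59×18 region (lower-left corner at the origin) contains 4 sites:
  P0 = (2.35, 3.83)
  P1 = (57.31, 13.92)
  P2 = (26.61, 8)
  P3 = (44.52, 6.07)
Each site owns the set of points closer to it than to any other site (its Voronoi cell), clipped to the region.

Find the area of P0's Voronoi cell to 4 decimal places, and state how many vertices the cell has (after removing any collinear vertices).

Area of P0's cell: 251.0951 (4 vertices)

1. box [0,59]×[0,18]: [(0, 0) (59, 0) (59, 18) (0, 18)]
2. ⊥bis P0·P1 via (29.83,8.875): [(0, 0) (31.4593, 0) (28.1548, 18) (0, 18)]  |A|=536.5269
3. ⊥bis P0·P2 via (14.48,5.915): [(0, 0) (15.4967, 0) (12.4027, 18) (0, 18)]  |A|=251.0951
4. ⊥bis P0·P3 via (23.435,4.95): [(0, 0) (15.4967, 0) (12.4027, 18) (0, 18)]  |A|=251.0951
5. canonical 4-gon: [(0, 0) (15.4967, 0) (12.4027, 18) (0, 18)]
6. shoelace: 251.0951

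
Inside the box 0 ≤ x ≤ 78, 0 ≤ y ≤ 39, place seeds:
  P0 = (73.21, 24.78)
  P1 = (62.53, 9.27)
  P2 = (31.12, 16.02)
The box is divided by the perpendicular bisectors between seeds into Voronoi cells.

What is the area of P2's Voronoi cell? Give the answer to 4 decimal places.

Area of P2's cell: 1862.8290

1. box [0,78]×[0,39]: [(0, 0) (78, 0) (78, 39) (0, 39)]
2. ⊥bis P2·P0 via (52.165,20.4): [(0, 0) (56.4108, 0) (48.2939, 39) (0, 39)]  |A|=2041.7402
3. ⊥bis P2·P1 via (46.825,12.645): [(0, 0) (44.1076, 0) (50.3577, 29.0838) (48.2939, 39) (0, 39)]  |A|=1862.829
4. canonical 5-gon: [(0, 0) (44.1076, 0) (50.3577, 29.0838) (48.2939, 39) (0, 39)]
5. shoelace: 1862.829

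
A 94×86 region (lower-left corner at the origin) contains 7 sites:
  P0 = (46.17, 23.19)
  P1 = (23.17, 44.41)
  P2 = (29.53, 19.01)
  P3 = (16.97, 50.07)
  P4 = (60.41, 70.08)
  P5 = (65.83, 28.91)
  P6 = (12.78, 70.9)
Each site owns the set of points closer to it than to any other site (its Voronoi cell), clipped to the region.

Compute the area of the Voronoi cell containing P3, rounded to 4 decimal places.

1. box [0,94]×[0,86]: [(0, 0) (94, 0) (94, 86) (0, 86)]
2. ⊥bis P3·P0 via (31.57,36.63): [(0, 2.3352) (77.0175, 86) (0, 86)]  |A|=3221.8245
3. ⊥bis P3·P1 via (20.07,47.24): [(0, 25.2552) (55.4541, 86) (0, 86)]  |A|=1684.2751
4. ⊥bis P3·P2 via (23.25,34.54): [(0, 25.2552) (55.4541, 86) (0, 86)]  |A|=1684.2751
5. ⊥bis P3·P4 via (38.69,60.075): [(0, 25.2552) (36.375, 65.1006) (26.748, 86) (0, 86)]  |A|=1384.3053
6. ⊥bis P3·P5 via (41.4,39.49): [(0, 25.2552) (36.375, 65.1006) (26.748, 86) (0, 86)]  |A|=1384.3053
7. ⊥bis P3·P6 via (14.875,60.485): [(0, 57.4929) (0, 25.2552) (36.0498, 64.7444)]  |A|=581.0804
8. canonical 3-gon: [(0, 57.4929) (0, 25.2552) (36.0498, 64.7444)]
9. shoelace: 581.0804

Area of P3's cell: 581.0804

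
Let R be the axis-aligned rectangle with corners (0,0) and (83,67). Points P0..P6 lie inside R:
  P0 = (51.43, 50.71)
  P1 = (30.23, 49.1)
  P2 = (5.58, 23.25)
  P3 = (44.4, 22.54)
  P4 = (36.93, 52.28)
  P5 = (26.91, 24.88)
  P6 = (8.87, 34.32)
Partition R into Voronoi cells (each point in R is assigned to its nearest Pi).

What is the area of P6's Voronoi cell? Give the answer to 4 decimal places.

Area of P6's cell: 539.2888

1. box [0,83]×[0,67]: [(0, 0) (83, 0) (83, 67) (0, 67)]
2. ⊥bis P6·P0 via (30.15,42.515): [(0, 0) (46.5227, 0) (20.7207, 67) (0, 67)]  |A|=2252.6544
3. ⊥bis P6·P1 via (19.55,41.71): [(0, 0) (46.5227, 0) (44.1526, 6.1545) (2.0506, 67) (0, 67)]  |A|=1684.6584
4. ⊥bis P6·P2 via (7.225,28.785): [(0, 30.9323) (33.9995, 20.8276) (2.0506, 67) (0, 67)]  |A|=660.4842
5. ⊥bis P6·P3 via (26.635,28.43): [(0, 30.9323) (25.0011, 23.5019) (27.3166, 30.4858) (2.0506, 67) (0, 67)]  |A|=625.9664
6. ⊥bis P6·P4 via (22.9,43.3): [(0, 30.9323) (25.0011, 23.5019) (27.3166, 30.4858) (2.0506, 67) (0, 67)]  |A|=625.9664
7. ⊥bis P6·P5 via (17.89,29.6): [(0, 30.9323) (16.0855, 26.1517) (22.213, 37.8614) (2.0506, 67) (0, 67)]  |A|=539.2888
8. canonical 5-gon: [(0, 30.9323) (16.0855, 26.1517) (22.213, 37.8614) (2.0506, 67) (0, 67)]
9. shoelace: 539.2888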